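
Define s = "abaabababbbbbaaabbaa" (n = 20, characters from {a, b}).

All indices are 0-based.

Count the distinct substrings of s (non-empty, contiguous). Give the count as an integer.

164

rank→(start, suffix):
  0 → (19, 'a')
  1 → (18, 'aa')
  2 → (13, 'aaabbaa')
  3 → (2, 'aabababbbbbaaabbaa')
  4 → (14, 'aabbaa')
  5 → (0, 'abaabababbbbbaaabbaa')
  6 → (3, 'abababbbbbaaabbaa')
  7 → (5, 'ababbbbbaaabbaa')
  8 → (15, 'abbaa')
  9 → (7, 'abbbbbaaabbaa')
  10 → (17, 'baa')
  11 → (12, 'baaabbaa')
  12 → (1, 'baabababbbbbaaabbaa')
  13 → (4, 'bababbbbbaaabbaa')
  14 → (6, 'babbbbbaaabbaa')
  15 → (16, 'bbaa')
  16 → (11, 'bbaaabbaa')
  17 → (10, 'bbbaaabbaa')
  18 → (9, 'bbbbaaabbaa')
  19 → (8, 'bbbbbaaabbaa')

SA = [19, 18, 13, 2, 14, 0, 3, 5, 15, 7, 17, 12, 1, 4, 6, 16, 11, 10, 9, 8]
[i] adj suffixes → lcp
  [1] 19/18 → 1 ('a')
  [2] 18/13 → 2 ('aa')
  [3] 13/2 → 2 ('aa')
  [4] 2/14 → 3 ('aab')
  [5] 14/0 → 1 ('a')
  [6] 0/3 → 3 ('aba')
  [7] 3/5 → 4 ('abab')
  [8] 5/15 → 2 ('ab')
  [9] 15/7 → 3 ('abb')
  [10] 7/17 → 0 ('')
  [11] 17/12 → 3 ('baa')
  [12] 12/1 → 3 ('baa')
  [13] 1/4 → 2 ('ba')
  [14] 4/6 → 3 ('bab')
  [15] 6/16 → 1 ('b')
  [16] 16/11 → 4 ('bbaa')
  [17] 11/10 → 2 ('bb')
  [18] 10/9 → 3 ('bbb')
  [19] 9/8 → 4 ('bbbb')

n(n+1)/2 = 20·21/2 = 210
Σ LCP = 0 + 1 + 2 + 2 + 3 + 1 + 3 + 4 + 2 + 3 + 0 + 3 + 3 + 2 + 3 + 1 + 4 + 2 + 3 + 4 = 46
distinct = 210 − 46 = 164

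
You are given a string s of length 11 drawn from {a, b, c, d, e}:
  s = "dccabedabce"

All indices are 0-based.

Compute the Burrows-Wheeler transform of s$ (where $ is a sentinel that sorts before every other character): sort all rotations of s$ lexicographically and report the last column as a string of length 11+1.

edcaacdbe$cb

rank  rotation      last
    0  $dccabedabce  e
    1  abce$dccabed  d
    2  abedabce$dcc  c
    3  bce$dccabeda  a
    4  bedabce$dcca  a
    5  cabedabce$dc  c
    6  ccabedabce$d  d
    7  ce$dccabedab  b
    8  dabce$dccabe  e
    9  dccabedabce$  $
   10  e$dccabedabc  c
   11  edabce$dccab  b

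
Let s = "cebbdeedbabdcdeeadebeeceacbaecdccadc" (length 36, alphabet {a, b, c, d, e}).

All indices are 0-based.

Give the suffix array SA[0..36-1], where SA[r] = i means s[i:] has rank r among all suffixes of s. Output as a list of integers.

rank | idx | suffix
   0 |   9 | abdcdeeadebeeceacbaecdccadc
   1 |  24 | acbaecdccadc
   2 |  33 | adc
   3 |  16 | adebeeceacbaecdccadc
   4 |  27 | aecdccadc
   5 |   8 | babdcdeeadebeeceacbaecdccadc
   6 |  26 | baecdccadc
   7 |   2 | bbdeedbabdcdeeadebeeceacbaecdccadc
   8 |  10 | bdcdeeadebeeceacbaecdccadc
   9 |   3 | bdeedbabdcdeeadebeeceacbaecdccadc
  10 |  19 | beeceacbaecdccadc
  11 |  35 | c
  12 |  32 | cadc
  13 |  25 | cbaecdccadc
  14 |  31 | ccadc
  15 |  29 | cdccadc
  16 |  12 | cdeeadebeeceacbaecdccadc
  17 |  22 | ceacbaecdccadc
  18 |   0 | cebbdeedbabdcdeeadebeeceacbaecdccadc
  19 |   7 | dbabdcdeeadebeeceacbaecdccadc
  20 |  34 | dc
  21 |  30 | dccadc
  22 |  11 | dcdeeadebeeceacbaecdccadc
  23 |  17 | debeeceacbaecdccadc
  24 |  13 | deeadebeeceacbaecdccadc
  25 |   4 | deedbabdcdeeadebeeceacbaecdccadc
  26 |  23 | eacbaecdccadc
  27 |  15 | eadebeeceacbaecdccadc
  28 |   1 | ebbdeedbabdcdeeadebeeceacbaecdccadc
  29 |  18 | ebeeceacbaecdccadc
  30 |  28 | ecdccadc
  31 |  21 | eceacbaecdccadc
  32 |   6 | edbabdcdeeadebeeceacbaecdccadc
  33 |  14 | eeadebeeceacbaecdccadc
  34 |  20 | eeceacbaecdccadc
  35 |   5 | eedbabdcdeeadebeeceacbaecdccadc

[9, 24, 33, 16, 27, 8, 26, 2, 10, 3, 19, 35, 32, 25, 31, 29, 12, 22, 0, 7, 34, 30, 11, 17, 13, 4, 23, 15, 1, 18, 28, 21, 6, 14, 20, 5]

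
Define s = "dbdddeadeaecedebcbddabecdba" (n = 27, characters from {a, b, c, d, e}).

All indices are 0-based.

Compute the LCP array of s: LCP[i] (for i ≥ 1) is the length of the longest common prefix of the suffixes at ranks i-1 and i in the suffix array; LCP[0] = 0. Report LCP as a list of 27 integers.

rank→(start, suffix):
  0 → (26, 'a')
  1 → (20, 'abecdba')
  2 → (6, 'adeaecedebcbddabecdba')
  3 → (9, 'aecedebcbddabecdba')
  4 → (25, 'ba')
  5 → (15, 'bcbddabecdba')
  6 → (17, 'bddabecdba')
  7 → (1, 'bdddeadeaecedebcbddabecdba')
  8 → (21, 'becdba')
  9 → (16, 'cbddabecdba')
  10 → (23, 'cdba')
  11 → (11, 'cedebcbddabecdba')
  12 → (19, 'dabecdba')
  13 → (24, 'dba')
  14 → (0, 'dbdddeadeaecedebcbddabecdba')
  15 → (18, 'ddabecdba')
  16 → (2, 'dddeadeaecedebcbddabecdba')
  17 → (3, 'ddeadeaecedebcbddabecdba')
  18 → (4, 'deadeaecedebcbddabecdba')
  19 → (7, 'deaecedebcbddabecdba')
  20 → (13, 'debcbddabecdba')
  21 → (5, 'eadeaecedebcbddabecdba')
  22 → (8, 'eaecedebcbddabecdba')
  23 → (14, 'ebcbddabecdba')
  24 → (22, 'ecdba')
  25 → (10, 'ecedebcbddabecdba')
  26 → (12, 'edebcbddabecdba')

SA = [26, 20, 6, 9, 25, 15, 17, 1, 21, 16, 23, 11, 19, 24, 0, 18, 2, 3, 4, 7, 13, 5, 8, 14, 22, 10, 12]
i: (SA[i-1],SA[i]) lcp shared
  1: (26,20) 1 'a'
  2: (20,6) 1 'a'
  3: (6,9) 1 'a'
  4: (9,25) 0 ''
  5: (25,15) 1 'b'
  6: (15,17) 1 'b'
  7: (17,1) 3 'bdd'
  8: (1,21) 1 'b'
  9: (21,16) 0 ''
  10: (16,23) 1 'c'
  11: (23,11) 1 'c'
  12: (11,19) 0 ''
  13: (19,24) 1 'd'
  14: (24,0) 2 'db'
  15: (0,18) 1 'd'
  16: (18,2) 2 'dd'
  17: (2,3) 2 'dd'
  18: (3,4) 1 'd'
  19: (4,7) 3 'dea'
  20: (7,13) 2 'de'
  21: (13,5) 0 ''
  22: (5,8) 2 'ea'
  23: (8,14) 1 'e'
  24: (14,22) 1 'e'
  25: (22,10) 2 'ec'
  26: (10,12) 1 'e'

[0, 1, 1, 1, 0, 1, 1, 3, 1, 0, 1, 1, 0, 1, 2, 1, 2, 2, 1, 3, 2, 0, 2, 1, 1, 2, 1]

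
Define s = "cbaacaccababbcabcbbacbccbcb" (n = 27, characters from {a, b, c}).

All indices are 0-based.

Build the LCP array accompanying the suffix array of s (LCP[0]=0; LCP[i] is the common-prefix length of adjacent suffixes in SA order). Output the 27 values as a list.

rank→(start, suffix):
  0 → (2, 'aacaccababbcabcbbacbccbcb')
  1 → (8, 'ababbcabcbbacbccbcb')
  2 → (10, 'abbcabcbbacbccbcb')
  3 → (14, 'abcbbacbccbcb')
  4 → (3, 'acaccababbcabcbbacbccbcb')
  5 → (19, 'acbccbcb')
  6 → (5, 'accababbcabcbbacbccbcb')
  7 → (26, 'b')
  8 → (1, 'baacaccababbcabcbbacbccbcb')
  9 → (9, 'babbcabcbbacbccbcb')
  10 → (18, 'bacbccbcb')
  11 → (17, 'bbacbccbcb')
  12 → (11, 'bbcabcbbacbccbcb')
  13 → (12, 'bcabcbbacbccbcb')
  14 → (24, 'bcb')
  15 → (15, 'bcbbacbccbcb')
  16 → (21, 'bccbcb')
  17 → (7, 'cababbcabcbbacbccbcb')
  18 → (13, 'cabcbbacbccbcb')
  19 → (4, 'caccababbcabcbbacbccbcb')
  20 → (25, 'cb')
  21 → (0, 'cbaacaccababbcabcbbacbccbcb')
  22 → (16, 'cbbacbccbcb')
  23 → (23, 'cbcb')
  24 → (20, 'cbccbcb')
  25 → (6, 'ccababbcabcbbacbccbcb')
  26 → (22, 'ccbcb')

SA = [2, 8, 10, 14, 3, 19, 5, 26, 1, 9, 18, 17, 11, 12, 24, 15, 21, 7, 13, 4, 25, 0, 16, 23, 20, 6, 22]
[i] adj suffixes → lcp
  [1] 2/8 → 1 ('a')
  [2] 8/10 → 2 ('ab')
  [3] 10/14 → 2 ('ab')
  [4] 14/3 → 1 ('a')
  [5] 3/19 → 2 ('ac')
  [6] 19/5 → 2 ('ac')
  [7] 5/26 → 0 ('')
  [8] 26/1 → 1 ('b')
  [9] 1/9 → 2 ('ba')
  [10] 9/18 → 2 ('ba')
  [11] 18/17 → 1 ('b')
  [12] 17/11 → 2 ('bb')
  [13] 11/12 → 1 ('b')
  [14] 12/24 → 2 ('bc')
  [15] 24/15 → 3 ('bcb')
  [16] 15/21 → 2 ('bc')
  [17] 21/7 → 0 ('')
  [18] 7/13 → 3 ('cab')
  [19] 13/4 → 2 ('ca')
  [20] 4/25 → 1 ('c')
  [21] 25/0 → 2 ('cb')
  [22] 0/16 → 2 ('cb')
  [23] 16/23 → 2 ('cb')
  [24] 23/20 → 3 ('cbc')
  [25] 20/6 → 1 ('c')
  [26] 6/22 → 2 ('cc')

[0, 1, 2, 2, 1, 2, 2, 0, 1, 2, 2, 1, 2, 1, 2, 3, 2, 0, 3, 2, 1, 2, 2, 2, 3, 1, 2]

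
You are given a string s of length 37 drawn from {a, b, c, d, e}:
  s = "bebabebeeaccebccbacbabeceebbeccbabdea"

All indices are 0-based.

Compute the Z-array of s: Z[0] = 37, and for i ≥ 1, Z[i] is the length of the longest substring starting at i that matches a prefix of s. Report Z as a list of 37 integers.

Z[0]=37
i=1: outside box; Z[1]=0
i=2: outside box; Z[2]=1 grow→box=[2,3)
i=3: outside box; Z[3]=0
i=4: outside box; Z[4]=3 grow→box=[4,7)
i=5: min(r-i=2, Z[1]=0)=0; Z[5]=0
i=6: min(r-i=1, Z[2]=1)=1; Z[6]=2 grow→box=[6,8)
i=7: min(r-i=1, Z[1]=0)=0; Z[7]=0
i=8: outside box; Z[8]=0
i=9: outside box; Z[9]=0
i=10: outside box; Z[10]=0
i=11: outside box; Z[11]=0
i=12: outside box; Z[12]=0
i=13: outside box; Z[13]=1 grow→box=[13,14)
i=14: outside box; Z[14]=0
i=15: outside box; Z[15]=0
i=16: outside box; Z[16]=1 grow→box=[16,17)
i=17: outside box; Z[17]=0
i=18: outside box; Z[18]=0
i=19: outside box; Z[19]=1 grow→box=[19,20)
i=20: outside box; Z[20]=0
i=21: outside box; Z[21]=2 grow→box=[21,23)
i=22: min(r-i=1, Z[1]=0)=0; Z[22]=0
i=23: outside box; Z[23]=0
i=24: outside box; Z[24]=0
i=25: outside box; Z[25]=0
i=26: outside box; Z[26]=1 grow→box=[26,27)
i=27: outside box; Z[27]=2 grow→box=[27,29)
i=28: min(r-i=1, Z[1]=0)=0; Z[28]=0
i=29: outside box; Z[29]=0
i=30: outside box; Z[30]=0
i=31: outside box; Z[31]=1 grow→box=[31,32)
i=32: outside box; Z[32]=0
i=33: outside box; Z[33]=1 grow→box=[33,34)
i=34: outside box; Z[34]=0
i=35: outside box; Z[35]=0
i=36: outside box; Z[36]=0

[37, 0, 1, 0, 3, 0, 2, 0, 0, 0, 0, 0, 0, 1, 0, 0, 1, 0, 0, 1, 0, 2, 0, 0, 0, 0, 1, 2, 0, 0, 0, 1, 0, 1, 0, 0, 0]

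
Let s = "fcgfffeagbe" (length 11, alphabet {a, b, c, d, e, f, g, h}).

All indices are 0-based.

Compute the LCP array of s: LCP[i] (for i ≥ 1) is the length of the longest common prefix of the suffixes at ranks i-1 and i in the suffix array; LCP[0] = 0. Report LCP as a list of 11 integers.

rank | idx | suffix
   0 |   7 | agbe
   1 |   9 | be
   2 |   1 | cgfffeagbe
   3 |  10 | e
   4 |   6 | eagbe
   5 |   0 | fcgfffeagbe
   6 |   5 | feagbe
   7 |   4 | ffeagbe
   8 |   3 | fffeagbe
   9 |   8 | gbe
  10 |   2 | gfffeagbe

SA = [7, 9, 1, 10, 6, 0, 5, 4, 3, 8, 2]
rank  pair      lcp
   1  s[7:],s[9:]  0  ''
   2  s[9:],s[1:]  0  ''
   3  s[1:],s[10:]  0  ''
   4  s[10:],s[6:]  1  'e'
   5  s[6:],s[0:]  0  ''
   6  s[0:],s[5:]  1  'f'
   7  s[5:],s[4:]  1  'f'
   8  s[4:],s[3:]  2  'ff'
   9  s[3:],s[8:]  0  ''
  10  s[8:],s[2:]  1  'g'

[0, 0, 0, 0, 1, 0, 1, 1, 2, 0, 1]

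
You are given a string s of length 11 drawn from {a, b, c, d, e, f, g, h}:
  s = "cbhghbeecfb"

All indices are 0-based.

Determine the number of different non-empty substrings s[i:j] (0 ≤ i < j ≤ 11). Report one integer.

61

sorted suffixes:
  #0 SA[0]=10  'b'
  #1 SA[1]=5  'beecfb'
  #2 SA[2]=1  'bhghbeecfb'
  #3 SA[3]=0  'cbhghbeecfb'
  #4 SA[4]=8  'cfb'
  #5 SA[5]=7  'ecfb'
  #6 SA[6]=6  'eecfb'
  #7 SA[7]=9  'fb'
  #8 SA[8]=3  'ghbeecfb'
  #9 SA[9]=4  'hbeecfb'
  #10 SA[10]=2  'hghbeecfb'

SA = [10, 5, 1, 0, 8, 7, 6, 9, 3, 4, 2]
[i] adj suffixes → lcp
  [1] 10/5 → 1 ('b')
  [2] 5/1 → 1 ('b')
  [3] 1/0 → 0 ('')
  [4] 0/8 → 1 ('c')
  [5] 8/7 → 0 ('')
  [6] 7/6 → 1 ('e')
  [7] 6/9 → 0 ('')
  [8] 9/3 → 0 ('')
  [9] 3/4 → 0 ('')
  [10] 4/2 → 1 ('h')

n(n+1)/2 = 11·12/2 = 66
Σ LCP = 0 + 1 + 1 + 0 + 1 + 0 + 1 + 0 + 0 + 0 + 1 = 5
distinct = 66 − 5 = 61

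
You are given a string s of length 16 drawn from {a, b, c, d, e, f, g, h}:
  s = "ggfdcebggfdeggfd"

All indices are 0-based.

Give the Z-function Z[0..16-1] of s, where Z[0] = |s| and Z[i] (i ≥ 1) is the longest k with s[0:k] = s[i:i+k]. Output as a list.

Z[0]=16
i=1: i≥r, start 0; Z[1]=1 scan→box=[1,2)
i=2: i≥r, start 0; Z[2]=0
i=3: i≥r, start 0; Z[3]=0
i=4: i≥r, start 0; Z[4]=0
i=5: i≥r, start 0; Z[5]=0
i=6: i≥r, start 0; Z[6]=0
i=7: i≥r, start 0; Z[7]=4 scan→box=[7,11)
i=8: min(r-i=3, Z[1]=1)=1; Z[8]=1
i=9: min(r-i=2, Z[2]=0)=0; Z[9]=0
i=10: min(r-i=1, Z[3]=0)=0; Z[10]=0
i=11: i≥r, start 0; Z[11]=0
i=12: i≥r, start 0; Z[12]=4 scan→box=[12,16)
i=13: min(r-i=3, Z[1]=1)=1; Z[13]=1
i=14: min(r-i=2, Z[2]=0)=0; Z[14]=0
i=15: min(r-i=1, Z[3]=0)=0; Z[15]=0

[16, 1, 0, 0, 0, 0, 0, 4, 1, 0, 0, 0, 4, 1, 0, 0]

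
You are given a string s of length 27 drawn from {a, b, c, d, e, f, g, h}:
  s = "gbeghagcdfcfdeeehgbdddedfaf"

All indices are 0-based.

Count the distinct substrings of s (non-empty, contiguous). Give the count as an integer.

354

rank→(start, suffix):
  0 → (25, 'af')
  1 → (5, 'agcdfcfdeeehgbdddedfaf')
  2 → (18, 'bdddedfaf')
  3 → (1, 'beghagcdfcfdeeehgbdddedfaf')
  4 → (7, 'cdfcfdeeehgbdddedfaf')
  5 → (10, 'cfdeeehgbdddedfaf')
  6 → (19, 'dddedfaf')
  7 → (20, 'ddedfaf')
  8 → (21, 'dedfaf')
  9 → (12, 'deeehgbdddedfaf')
  10 → (23, 'dfaf')
  11 → (8, 'dfcfdeeehgbdddedfaf')
  12 → (22, 'edfaf')
  13 → (13, 'eeehgbdddedfaf')
  14 → (14, 'eehgbdddedfaf')
  15 → (2, 'eghagcdfcfdeeehgbdddedfaf')
  16 → (15, 'ehgbdddedfaf')
  17 → (26, 'f')
  18 → (24, 'faf')
  19 → (9, 'fcfdeeehgbdddedfaf')
  20 → (11, 'fdeeehgbdddedfaf')
  21 → (17, 'gbdddedfaf')
  22 → (0, 'gbeghagcdfcfdeeehgbdddedfaf')
  23 → (6, 'gcdfcfdeeehgbdddedfaf')
  24 → (3, 'ghagcdfcfdeeehgbdddedfaf')
  25 → (4, 'hagcdfcfdeeehgbdddedfaf')
  26 → (16, 'hgbdddedfaf')

SA = [25, 5, 18, 1, 7, 10, 19, 20, 21, 12, 23, 8, 22, 13, 14, 2, 15, 26, 24, 9, 11, 17, 0, 6, 3, 4, 16]
[i] adj suffixes → lcp
  [1] 25/5 → 1 ('a')
  [2] 5/18 → 0 ('')
  [3] 18/1 → 1 ('b')
  [4] 1/7 → 0 ('')
  [5] 7/10 → 1 ('c')
  [6] 10/19 → 0 ('')
  [7] 19/20 → 2 ('dd')
  [8] 20/21 → 1 ('d')
  [9] 21/12 → 2 ('de')
  [10] 12/23 → 1 ('d')
  [11] 23/8 → 2 ('df')
  [12] 8/22 → 0 ('')
  [13] 22/13 → 1 ('e')
  [14] 13/14 → 2 ('ee')
  [15] 14/2 → 1 ('e')
  [16] 2/15 → 1 ('e')
  [17] 15/26 → 0 ('')
  [18] 26/24 → 1 ('f')
  [19] 24/9 → 1 ('f')
  [20] 9/11 → 1 ('f')
  [21] 11/17 → 0 ('')
  [22] 17/0 → 2 ('gb')
  [23] 0/6 → 1 ('g')
  [24] 6/3 → 1 ('g')
  [25] 3/4 → 0 ('')
  [26] 4/16 → 1 ('h')

n(n+1)/2 = 27·28/2 = 378
Σ LCP = 0 + 1 + 0 + 1 + 0 + 1 + 0 + 2 + 1 + 2 + 1 + 2 + 0 + 1 + 2 + 1 + 1 + 0 + 1 + 1 + 1 + 0 + 2 + 1 + 1 + 0 + 1 = 24
distinct = 378 − 24 = 354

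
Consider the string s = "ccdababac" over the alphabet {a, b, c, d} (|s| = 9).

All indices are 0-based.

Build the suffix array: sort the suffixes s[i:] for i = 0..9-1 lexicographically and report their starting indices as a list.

[3, 5, 7, 4, 6, 8, 0, 1, 2]

rank | idx | suffix
   0 |   3 | ababac
   1 |   5 | abac
   2 |   7 | ac
   3 |   4 | babac
   4 |   6 | bac
   5 |   8 | c
   6 |   0 | ccdababac
   7 |   1 | cdababac
   8 |   2 | dababac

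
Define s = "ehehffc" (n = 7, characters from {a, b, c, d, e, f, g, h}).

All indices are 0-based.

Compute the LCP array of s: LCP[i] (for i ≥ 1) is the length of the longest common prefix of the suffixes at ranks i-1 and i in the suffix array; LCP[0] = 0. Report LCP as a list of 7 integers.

rank→(start, suffix):
  0 → (6, 'c')
  1 → (0, 'ehehffc')
  2 → (2, 'ehffc')
  3 → (5, 'fc')
  4 → (4, 'ffc')
  5 → (1, 'hehffc')
  6 → (3, 'hffc')

SA = [6, 0, 2, 5, 4, 1, 3]
[i] adj suffixes → lcp
  [1] 6/0 → 0 ('')
  [2] 0/2 → 2 ('eh')
  [3] 2/5 → 0 ('')
  [4] 5/4 → 1 ('f')
  [5] 4/1 → 0 ('')
  [6] 1/3 → 1 ('h')

[0, 0, 2, 0, 1, 0, 1]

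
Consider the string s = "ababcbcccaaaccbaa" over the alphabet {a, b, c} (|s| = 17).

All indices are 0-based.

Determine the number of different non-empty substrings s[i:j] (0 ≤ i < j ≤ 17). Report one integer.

131

sorted suffixes:
  #0 SA[0]=16  'a'
  #1 SA[1]=15  'aa'
  #2 SA[2]=9  'aaaccbaa'
  #3 SA[3]=10  'aaccbaa'
  #4 SA[4]=0  'ababcbcccaaaccbaa'
  #5 SA[5]=2  'abcbcccaaaccbaa'
  #6 SA[6]=11  'accbaa'
  #7 SA[7]=14  'baa'
  #8 SA[8]=1  'babcbcccaaaccbaa'
  #9 SA[9]=3  'bcbcccaaaccbaa'
  #10 SA[10]=5  'bcccaaaccbaa'
  #11 SA[11]=8  'caaaccbaa'
  #12 SA[12]=13  'cbaa'
  #13 SA[13]=4  'cbcccaaaccbaa'
  #14 SA[14]=7  'ccaaaccbaa'
  #15 SA[15]=12  'ccbaa'
  #16 SA[16]=6  'cccaaaccbaa'

SA = [16, 15, 9, 10, 0, 2, 11, 14, 1, 3, 5, 8, 13, 4, 7, 12, 6]
rank  pair      lcp
   1  s[16:],s[15:]  1  'a'
   2  s[15:],s[9:]  2  'aa'
   3  s[9:],s[10:]  2  'aa'
   4  s[10:],s[0:]  1  'a'
   5  s[0:],s[2:]  2  'ab'
   6  s[2:],s[11:]  1  'a'
   7  s[11:],s[14:]  0  ''
   8  s[14:],s[1:]  2  'ba'
   9  s[1:],s[3:]  1  'b'
  10  s[3:],s[5:]  2  'bc'
  11  s[5:],s[8:]  0  ''
  12  s[8:],s[13:]  1  'c'
  13  s[13:],s[4:]  2  'cb'
  14  s[4:],s[7:]  1  'c'
  15  s[7:],s[12:]  2  'cc'
  16  s[12:],s[6:]  2  'cc'

n(n+1)/2 = 17·18/2 = 153
Σ LCP = 0 + 1 + 2 + 2 + 1 + 2 + 1 + 0 + 2 + 1 + 2 + 0 + 1 + 2 + 1 + 2 + 2 = 22
distinct = 153 − 22 = 131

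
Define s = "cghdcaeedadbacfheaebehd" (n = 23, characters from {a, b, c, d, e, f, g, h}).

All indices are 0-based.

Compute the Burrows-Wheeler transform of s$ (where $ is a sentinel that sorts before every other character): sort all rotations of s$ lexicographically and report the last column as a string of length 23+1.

dbdecdeda$heahhaeabccegf

rank  rotation                  last
    0  $cghdcaeedadbacfheaebehd  d
    1  acfheaebehd$cghdcaeedadb  b
    2  adbacfheaebehd$cghdcaeed  d
    3  aebehd$cghdcaeedadbacfhe  e
    4  aeedadbacfheaebehd$cghdc  c
    5  bacfheaebehd$cghdcaeedad  d
    6  behd$cghdcaeedadbacfheae  e
    7  caeedadbacfheaebehd$cghd  d
    8  cfheaebehd$cghdcaeedadba  a
    9  cghdcaeedadbacfheaebehd$  $
   10  d$cghdcaeedadbacfheaebeh  h
   11  dadbacfheaebehd$cghdcaee  e
   12  dbacfheaebehd$cghdcaeeda  a
   13  dcaeedadbacfheaebehd$cgh  h
   14  eaebehd$cghdcaeedadbacfh  h
   15  ebehd$cghdcaeedadbacfhea  a
   16  edadbacfheaebehd$cghdcae  e
   17  eedadbacfheaebehd$cghdca  a
   18  ehd$cghdcaeedadbacfheaeb  b
   19  fheaebehd$cghdcaeedadbac  c
   20  ghdcaeedadbacfheaebehd$c  c
   21  hd$cghdcaeedadbacfheaebe  e
   22  hdcaeedadbacfheaebehd$cg  g
   23  heaebehd$cghdcaeedadbacf  f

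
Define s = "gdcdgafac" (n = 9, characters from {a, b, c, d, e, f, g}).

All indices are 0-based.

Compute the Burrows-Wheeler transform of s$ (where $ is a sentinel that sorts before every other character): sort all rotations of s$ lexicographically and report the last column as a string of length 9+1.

rank  rotation    last
    0  $gdcdgafac  c
    1  ac$gdcdgaf  f
    2  afac$gdcdg  g
    3  c$gdcdgafa  a
    4  cdgafac$gd  d
    5  dcdgafac$g  g
    6  dgafac$gdc  c
    7  fac$gdcdga  a
    8  gafac$gdcd  d
    9  gdcdgafac$  $

cfgadgcad$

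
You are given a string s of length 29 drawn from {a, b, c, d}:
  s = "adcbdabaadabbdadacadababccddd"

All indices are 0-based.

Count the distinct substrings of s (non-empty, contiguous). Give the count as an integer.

389

rank | idx | suffix
   0 |   7 | aadabbdadacadababccddd
   1 |   5 | abaadabbdadacadababccddd
   2 |  20 | ababccddd
   3 |  10 | abbdadacadababccddd
   4 |  22 | abccddd
   5 |  16 | acadababccddd
   6 |  18 | adababccddd
   7 |   8 | adabbdadacadababccddd
   8 |  14 | adacadababccddd
   9 |   0 | adcbdabaadabbdadacadababccddd
  10 |   6 | baadabbdadacadababccddd
  11 |  21 | babccddd
  12 |  11 | bbdadacadababccddd
  13 |  23 | bccddd
  14 |   3 | bdabaadabbdadacadababccddd
  15 |  12 | bdadacadababccddd
  16 |  17 | cadababccddd
  17 |   2 | cbdabaadabbdadacadababccddd
  18 |  24 | ccddd
  19 |  25 | cddd
  20 |  28 | d
  21 |   4 | dabaadabbdadacadababccddd
  22 |  19 | dababccddd
  23 |   9 | dabbdadacadababccddd
  24 |  15 | dacadababccddd
  25 |  13 | dadacadababccddd
  26 |   1 | dcbdabaadabbdadacadababccddd
  27 |  27 | dd
  28 |  26 | ddd

SA = [7, 5, 20, 10, 22, 16, 18, 8, 14, 0, 6, 21, 11, 23, 3, 12, 17, 2, 24, 25, 28, 4, 19, 9, 15, 13, 1, 27, 26]
[i] adj suffixes → lcp
  [1] 7/5 → 1 ('a')
  [2] 5/20 → 3 ('aba')
  [3] 20/10 → 2 ('ab')
  [4] 10/22 → 2 ('ab')
  [5] 22/16 → 1 ('a')
  [6] 16/18 → 1 ('a')
  [7] 18/8 → 4 ('adab')
  [8] 8/14 → 3 ('ada')
  [9] 14/0 → 2 ('ad')
  [10] 0/6 → 0 ('')
  [11] 6/21 → 2 ('ba')
  [12] 21/11 → 1 ('b')
  [13] 11/23 → 1 ('b')
  [14] 23/3 → 1 ('b')
  [15] 3/12 → 3 ('bda')
  [16] 12/17 → 0 ('')
  [17] 17/2 → 1 ('c')
  [18] 2/24 → 1 ('c')
  [19] 24/25 → 1 ('c')
  [20] 25/28 → 0 ('')
  [21] 28/4 → 1 ('d')
  [22] 4/19 → 4 ('daba')
  [23] 19/9 → 3 ('dab')
  [24] 9/15 → 2 ('da')
  [25] 15/13 → 2 ('da')
  [26] 13/1 → 1 ('d')
  [27] 1/27 → 1 ('d')
  [28] 27/26 → 2 ('dd')

n(n+1)/2 = 29·30/2 = 435
Σ LCP = 0 + 1 + 3 + 2 + 2 + 1 + 1 + 4 + 3 + 2 + 0 + 2 + 1 + 1 + 1 + 3 + 0 + 1 + 1 + 1 + 0 + 1 + 4 + 3 + 2 + 2 + 1 + 1 + 2 = 46
distinct = 435 − 46 = 389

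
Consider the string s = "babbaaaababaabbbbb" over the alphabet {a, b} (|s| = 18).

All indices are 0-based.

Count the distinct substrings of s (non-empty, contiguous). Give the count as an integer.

rank→(start, suffix):
  0 → (4, 'aaaababaabbbbb')
  1 → (5, 'aaababaabbbbb')
  2 → (6, 'aababaabbbbb')
  3 → (11, 'aabbbbb')
  4 → (9, 'abaabbbbb')
  5 → (7, 'ababaabbbbb')
  6 → (1, 'abbaaaababaabbbbb')
  7 → (12, 'abbbbb')
  8 → (17, 'b')
  9 → (3, 'baaaababaabbbbb')
  10 → (10, 'baabbbbb')
  11 → (8, 'babaabbbbb')
  12 → (0, 'babbaaaababaabbbbb')
  13 → (16, 'bb')
  14 → (2, 'bbaaaababaabbbbb')
  15 → (15, 'bbb')
  16 → (14, 'bbbb')
  17 → (13, 'bbbbb')

SA = [4, 5, 6, 11, 9, 7, 1, 12, 17, 3, 10, 8, 0, 16, 2, 15, 14, 13]
i: (SA[i-1],SA[i]) lcp shared
  1: (4,5) 3 'aaa'
  2: (5,6) 2 'aa'
  3: (6,11) 3 'aab'
  4: (11,9) 1 'a'
  5: (9,7) 3 'aba'
  6: (7,1) 2 'ab'
  7: (1,12) 3 'abb'
  8: (12,17) 0 ''
  9: (17,3) 1 'b'
  10: (3,10) 3 'baa'
  11: (10,8) 2 'ba'
  12: (8,0) 3 'bab'
  13: (0,16) 1 'b'
  14: (16,2) 2 'bb'
  15: (2,15) 2 'bb'
  16: (15,14) 3 'bbb'
  17: (14,13) 4 'bbbb'

n(n+1)/2 = 18·19/2 = 171
Σ LCP = 0 + 3 + 2 + 3 + 1 + 3 + 2 + 3 + 0 + 1 + 3 + 2 + 3 + 1 + 2 + 2 + 3 + 4 = 38
distinct = 171 − 38 = 133

133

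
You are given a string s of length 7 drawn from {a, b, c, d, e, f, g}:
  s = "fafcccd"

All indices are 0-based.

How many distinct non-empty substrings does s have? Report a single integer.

24

rank→(start, suffix):
  0 → (1, 'afcccd')
  1 → (3, 'cccd')
  2 → (4, 'ccd')
  3 → (5, 'cd')
  4 → (6, 'd')
  5 → (0, 'fafcccd')
  6 → (2, 'fcccd')

SA = [1, 3, 4, 5, 6, 0, 2]
[i] adj suffixes → lcp
  [1] 1/3 → 0 ('')
  [2] 3/4 → 2 ('cc')
  [3] 4/5 → 1 ('c')
  [4] 5/6 → 0 ('')
  [5] 6/0 → 0 ('')
  [6] 0/2 → 1 ('f')

n(n+1)/2 = 7·8/2 = 28
Σ LCP = 0 + 0 + 2 + 1 + 0 + 0 + 1 = 4
distinct = 28 − 4 = 24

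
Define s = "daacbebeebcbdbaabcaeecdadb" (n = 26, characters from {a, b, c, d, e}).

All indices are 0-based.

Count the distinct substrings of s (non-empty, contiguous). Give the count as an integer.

rank→(start, suffix):
  0 → (14, 'aabcaeecdadb')
  1 → (1, 'aacbebeebcbdbaabcaeecdadb')
  2 → (15, 'abcaeecdadb')
  3 → (2, 'acbebeebcbdbaabcaeecdadb')
  4 → (23, 'adb')
  5 → (18, 'aeecdadb')
  6 → (25, 'b')
  7 → (13, 'baabcaeecdadb')
  8 → (16, 'bcaeecdadb')
  9 → (9, 'bcbdbaabcaeecdadb')
  10 → (11, 'bdbaabcaeecdadb')
  11 → (4, 'bebeebcbdbaabcaeecdadb')
  12 → (6, 'beebcbdbaabcaeecdadb')
  13 → (17, 'caeecdadb')
  14 → (10, 'cbdbaabcaeecdadb')
  15 → (3, 'cbebeebcbdbaabcaeecdadb')
  16 → (21, 'cdadb')
  17 → (0, 'daacbebeebcbdbaabcaeecdadb')
  18 → (22, 'dadb')
  19 → (24, 'db')
  20 → (12, 'dbaabcaeecdadb')
  21 → (8, 'ebcbdbaabcaeecdadb')
  22 → (5, 'ebeebcbdbaabcaeecdadb')
  23 → (20, 'ecdadb')
  24 → (7, 'eebcbdbaabcaeecdadb')
  25 → (19, 'eecdadb')

SA = [14, 1, 15, 2, 23, 18, 25, 13, 16, 9, 11, 4, 6, 17, 10, 3, 21, 0, 22, 24, 12, 8, 5, 20, 7, 19]
i: (SA[i-1],SA[i]) lcp shared
  1: (14,1) 2 'aa'
  2: (1,15) 1 'a'
  3: (15,2) 1 'a'
  4: (2,23) 1 'a'
  5: (23,18) 1 'a'
  6: (18,25) 0 ''
  7: (25,13) 1 'b'
  8: (13,16) 1 'b'
  9: (16,9) 2 'bc'
  10: (9,11) 1 'b'
  11: (11,4) 1 'b'
  12: (4,6) 2 'be'
  13: (6,17) 0 ''
  14: (17,10) 1 'c'
  15: (10,3) 2 'cb'
  16: (3,21) 1 'c'
  17: (21,0) 0 ''
  18: (0,22) 2 'da'
  19: (22,24) 1 'd'
  20: (24,12) 2 'db'
  21: (12,8) 0 ''
  22: (8,5) 2 'eb'
  23: (5,20) 1 'e'
  24: (20,7) 1 'e'
  25: (7,19) 2 'ee'

n(n+1)/2 = 26·27/2 = 351
Σ LCP = 0 + 2 + 1 + 1 + 1 + 1 + 0 + 1 + 1 + 2 + 1 + 1 + 2 + 0 + 1 + 2 + 1 + 0 + 2 + 1 + 2 + 0 + 2 + 1 + 1 + 2 = 29
distinct = 351 − 29 = 322

322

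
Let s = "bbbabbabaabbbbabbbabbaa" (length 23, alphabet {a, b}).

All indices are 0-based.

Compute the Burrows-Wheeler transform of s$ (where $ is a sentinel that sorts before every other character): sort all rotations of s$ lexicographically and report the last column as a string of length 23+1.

rank  rotation                  last
    0  $bbbabbabaabbbbabbbabbaa  a
    1  a$bbbabbabaabbbbabbbabba  a
    2  aa$bbbabbabaabbbbabbbabb  b
    3  aabbbbabbbabbaa$bbbabbab  b
    4  abaabbbbabbbabbaa$bbbabb  b
    5  abbaa$bbbabbabaabbbbabbb  b
    6  abbabaabbbbabbbabbaa$bbb  b
    7  abbbabbaa$bbbabbabaabbbb  b
    8  abbbbabbbabbaa$bbbabbaba  a
    9  baa$bbbabbabaabbbbabbbab  b
   10  baabbbbabbbabbaa$bbbabba  a
   11  babaabbbbabbbabbaa$bbbab  b
   12  babbaa$bbbabbabaabbbbabb  b
   13  babbabaabbbbabbbabbaa$bb  b
   14  babbbabbaa$bbbabbabaabbb  b
   15  bbaa$bbbabbabaabbbbabbba  a
   16  bbabaabbbbabbbabbaa$bbba  a
   17  bbabbaa$bbbabbabaabbbbab  b
   18  bbabbabaabbbbabbbabbaa$b  b
   19  bbabbbabbaa$bbbabbabaabb  b
   20  bbbabbaa$bbbabbabaabbbba  a
   21  bbbabbabaabbbbabbbabbaa$  $
   22  bbbabbbabbaa$bbbabbabaab  b
   23  bbbbabbbabbaa$bbbabbabaa  a

aabbbbbbababbbbaabbba$ba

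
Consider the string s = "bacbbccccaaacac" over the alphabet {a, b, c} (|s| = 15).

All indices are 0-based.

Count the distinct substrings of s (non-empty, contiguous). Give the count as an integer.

101

rank | idx | suffix
   0 |   9 | aaacac
   1 |  10 | aacac
   2 |  13 | ac
   3 |  11 | acac
   4 |   1 | acbbccccaaacac
   5 |   0 | bacbbccccaaacac
   6 |   3 | bbccccaaacac
   7 |   4 | bccccaaacac
   8 |  14 | c
   9 |   8 | caaacac
  10 |  12 | cac
  11 |   2 | cbbccccaaacac
  12 |   7 | ccaaacac
  13 |   6 | cccaaacac
  14 |   5 | ccccaaacac

SA = [9, 10, 13, 11, 1, 0, 3, 4, 14, 8, 12, 2, 7, 6, 5]
[i] adj suffixes → lcp
  [1] 9/10 → 2 ('aa')
  [2] 10/13 → 1 ('a')
  [3] 13/11 → 2 ('ac')
  [4] 11/1 → 2 ('ac')
  [5] 1/0 → 0 ('')
  [6] 0/3 → 1 ('b')
  [7] 3/4 → 1 ('b')
  [8] 4/14 → 0 ('')
  [9] 14/8 → 1 ('c')
  [10] 8/12 → 2 ('ca')
  [11] 12/2 → 1 ('c')
  [12] 2/7 → 1 ('c')
  [13] 7/6 → 2 ('cc')
  [14] 6/5 → 3 ('ccc')

n(n+1)/2 = 15·16/2 = 120
Σ LCP = 0 + 2 + 1 + 2 + 2 + 0 + 1 + 1 + 0 + 1 + 2 + 1 + 1 + 2 + 3 = 19
distinct = 120 − 19 = 101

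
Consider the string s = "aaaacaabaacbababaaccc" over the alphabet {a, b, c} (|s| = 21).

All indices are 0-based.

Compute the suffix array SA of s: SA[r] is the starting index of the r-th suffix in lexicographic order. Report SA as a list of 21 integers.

[0, 1, 5, 2, 8, 16, 6, 14, 12, 3, 9, 17, 7, 15, 13, 11, 20, 4, 10, 19, 18]

rank→(start, suffix):
  0 → (0, 'aaaacaabaacbababaaccc')
  1 → (1, 'aaacaabaacbababaaccc')
  2 → (5, 'aabaacbababaaccc')
  3 → (2, 'aacaabaacbababaaccc')
  4 → (8, 'aacbababaaccc')
  5 → (16, 'aaccc')
  6 → (6, 'abaacbababaaccc')
  7 → (14, 'abaaccc')
  8 → (12, 'ababaaccc')
  9 → (3, 'acaabaacbababaaccc')
  10 → (9, 'acbababaaccc')
  11 → (17, 'accc')
  12 → (7, 'baacbababaaccc')
  13 → (15, 'baaccc')
  14 → (13, 'babaaccc')
  15 → (11, 'bababaaccc')
  16 → (20, 'c')
  17 → (4, 'caabaacbababaaccc')
  18 → (10, 'cbababaaccc')
  19 → (19, 'cc')
  20 → (18, 'ccc')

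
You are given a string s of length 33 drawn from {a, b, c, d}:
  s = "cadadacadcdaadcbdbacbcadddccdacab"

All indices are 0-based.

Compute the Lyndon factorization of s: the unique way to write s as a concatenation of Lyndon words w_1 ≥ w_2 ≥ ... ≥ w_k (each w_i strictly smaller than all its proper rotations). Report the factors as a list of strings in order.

["c", "ad", "ad", "acadcd", "aadcbdbacbcadddccdacab"]

emit factor 1: 'c' (i=0, period=1)
emit factor 2: 'ad' (i=1, period=2)
emit factor 3: 'ad' (i=3, period=2)
emit factor 4: 'acadcd' (i=5, period=6)
emit factor 5: 'aadcbdbacbcadddccdacab' (i=11, period=22)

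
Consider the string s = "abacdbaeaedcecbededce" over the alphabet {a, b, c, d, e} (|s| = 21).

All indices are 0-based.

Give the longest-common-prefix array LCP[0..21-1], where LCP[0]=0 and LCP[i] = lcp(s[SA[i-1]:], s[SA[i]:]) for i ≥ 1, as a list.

rank | idx | suffix
   0 |   0 | abacdbaeaedcecbededce
   1 |   2 | acdbaeaedcecbededce
   2 |   6 | aeaedcecbededce
   3 |   8 | aedcecbededce
   4 |   1 | bacdbaeaedcecbededce
   5 |   5 | baeaedcecbededce
   6 |  14 | bededce
   7 |  13 | cbededce
   8 |   3 | cdbaeaedcecbededce
   9 |  19 | ce
  10 |  11 | cecbededce
  11 |   4 | dbaeaedcecbededce
  12 |  18 | dce
  13 |  10 | dcecbededce
  14 |  16 | dedce
  15 |  20 | e
  16 |   7 | eaedcecbededce
  17 |  12 | ecbededce
  18 |  17 | edce
  19 |   9 | edcecbededce
  20 |  15 | ededce

SA = [0, 2, 6, 8, 1, 5, 14, 13, 3, 19, 11, 4, 18, 10, 16, 20, 7, 12, 17, 9, 15]
i: (SA[i-1],SA[i]) lcp shared
  1: (0,2) 1 'a'
  2: (2,6) 1 'a'
  3: (6,8) 2 'ae'
  4: (8,1) 0 ''
  5: (1,5) 2 'ba'
  6: (5,14) 1 'b'
  7: (14,13) 0 ''
  8: (13,3) 1 'c'
  9: (3,19) 1 'c'
  10: (19,11) 2 'ce'
  11: (11,4) 0 ''
  12: (4,18) 1 'd'
  13: (18,10) 3 'dce'
  14: (10,16) 1 'd'
  15: (16,20) 0 ''
  16: (20,7) 1 'e'
  17: (7,12) 1 'e'
  18: (12,17) 1 'e'
  19: (17,9) 4 'edce'
  20: (9,15) 2 'ed'

[0, 1, 1, 2, 0, 2, 1, 0, 1, 1, 2, 0, 1, 3, 1, 0, 1, 1, 1, 4, 2]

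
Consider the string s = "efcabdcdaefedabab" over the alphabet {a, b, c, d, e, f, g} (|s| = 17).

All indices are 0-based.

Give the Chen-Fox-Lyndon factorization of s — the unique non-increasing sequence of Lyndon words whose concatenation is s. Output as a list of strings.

["ef", "c", "abdcdaefed", "ab", "ab"]

emit factor 1: 'ef' (i=0, period=2)
emit factor 2: 'c' (i=2, period=1)
emit factor 3: 'abdcdaefed' (i=3, period=10)
emit factor 4: 'ab' (i=13, period=2)
emit factor 5: 'ab' (i=15, period=2)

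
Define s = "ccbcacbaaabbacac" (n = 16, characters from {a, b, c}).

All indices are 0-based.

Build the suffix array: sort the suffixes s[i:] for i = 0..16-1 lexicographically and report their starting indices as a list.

[7, 8, 9, 14, 12, 4, 6, 11, 10, 2, 15, 13, 3, 5, 1, 0]

sorted suffixes:
  #0 SA[0]=7  'aaabbacac'
  #1 SA[1]=8  'aabbacac'
  #2 SA[2]=9  'abbacac'
  #3 SA[3]=14  'ac'
  #4 SA[4]=12  'acac'
  #5 SA[5]=4  'acbaaabbacac'
  #6 SA[6]=6  'baaabbacac'
  #7 SA[7]=11  'bacac'
  #8 SA[8]=10  'bbacac'
  #9 SA[9]=2  'bcacbaaabbacac'
  #10 SA[10]=15  'c'
  #11 SA[11]=13  'cac'
  #12 SA[12]=3  'cacbaaabbacac'
  #13 SA[13]=5  'cbaaabbacac'
  #14 SA[14]=1  'cbcacbaaabbacac'
  #15 SA[15]=0  'ccbcacbaaabbacac'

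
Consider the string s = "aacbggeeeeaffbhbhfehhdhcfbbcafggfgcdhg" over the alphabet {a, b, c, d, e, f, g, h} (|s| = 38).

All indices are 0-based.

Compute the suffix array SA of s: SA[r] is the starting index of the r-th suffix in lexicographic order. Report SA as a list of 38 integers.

rank | idx | suffix
   0 |   0 | aacbggeeeeaffbhbhfehhdhcfbbcafggfgcdhg
   1 |   1 | acbggeeeeaffbhbhfehhdhcfbbcafggfgcdhg
   2 |  10 | affbhbhfehhdhcfbbcafggfgcdhg
   3 |  28 | afggfgcdhg
   4 |  25 | bbcafggfgcdhg
   5 |  26 | bcafggfgcdhg
   6 |   3 | bggeeeeaffbhbhfehhdhcfbbcafggfgcdhg
   7 |  13 | bhbhfehhdhcfbbcafggfgcdhg
   8 |  15 | bhfehhdhcfbbcafggfgcdhg
   9 |  27 | cafggfgcdhg
  10 |   2 | cbggeeeeaffbhbhfehhdhcfbbcafggfgcdhg
  11 |  34 | cdhg
  12 |  23 | cfbbcafggfgcdhg
  13 |  21 | dhcfbbcafggfgcdhg
  14 |  35 | dhg
  15 |   9 | eaffbhbhfehhdhcfbbcafggfgcdhg
  16 |   8 | eeaffbhbhfehhdhcfbbcafggfgcdhg
  17 |   7 | eeeaffbhbhfehhdhcfbbcafggfgcdhg
  18 |   6 | eeeeaffbhbhfehhdhcfbbcafggfgcdhg
  19 |  18 | ehhdhcfbbcafggfgcdhg
  20 |  24 | fbbcafggfgcdhg
  21 |  12 | fbhbhfehhdhcfbbcafggfgcdhg
  22 |  17 | fehhdhcfbbcafggfgcdhg
  23 |  11 | ffbhbhfehhdhcfbbcafggfgcdhg
  24 |  32 | fgcdhg
  25 |  29 | fggfgcdhg
  26 |  37 | g
  27 |  33 | gcdhg
  28 |   5 | geeeeaffbhbhfehhdhcfbbcafggfgcdhg
  29 |  31 | gfgcdhg
  30 |   4 | ggeeeeaffbhbhfehhdhcfbbcafggfgcdhg
  31 |  30 | ggfgcdhg
  32 |  14 | hbhfehhdhcfbbcafggfgcdhg
  33 |  22 | hcfbbcafggfgcdhg
  34 |  20 | hdhcfbbcafggfgcdhg
  35 |  16 | hfehhdhcfbbcafggfgcdhg
  36 |  36 | hg
  37 |  19 | hhdhcfbbcafggfgcdhg

[0, 1, 10, 28, 25, 26, 3, 13, 15, 27, 2, 34, 23, 21, 35, 9, 8, 7, 6, 18, 24, 12, 17, 11, 32, 29, 37, 33, 5, 31, 4, 30, 14, 22, 20, 16, 36, 19]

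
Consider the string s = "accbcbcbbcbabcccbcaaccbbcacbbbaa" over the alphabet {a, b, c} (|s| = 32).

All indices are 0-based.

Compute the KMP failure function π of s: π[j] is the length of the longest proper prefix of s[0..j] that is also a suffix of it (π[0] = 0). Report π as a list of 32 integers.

π[0] = 0
j=1 s[j]='c': π[1]=0 (border '')
j=2 s[j]='c': π[2]=0 (border '')
j=3 s[j]='b': π[3]=0 (border '')
j=4 s[j]='c': π[4]=0 (border '')
j=5 s[j]='b': π[5]=0 (border '')
j=6 s[j]='c': π[6]=0 (border '')
j=7 s[j]='b': π[7]=0 (border '')
j=8 s[j]='b': π[8]=0 (border '')
j=9 s[j]='c': π[9]=0 (border '')
j=10 s[j]='b': π[10]=0 (border '')
j=11 s[j]='a': π[11]=1 (border 'a')
j=12 s[j]='b': k: 1→0; π[12]=0 (border '')
j=13 s[j]='c': π[13]=0 (border '')
j=14 s[j]='c': π[14]=0 (border '')
j=15 s[j]='c': π[15]=0 (border '')
j=16 s[j]='b': π[16]=0 (border '')
j=17 s[j]='c': π[17]=0 (border '')
j=18 s[j]='a': π[18]=1 (border 'a')
j=19 s[j]='a': k: 1→0; π[19]=1 (border 'a')
j=20 s[j]='c': π[20]=2 (border 'ac')
j=21 s[j]='c': π[21]=3 (border 'acc')
j=22 s[j]='b': π[22]=4 (border 'accb')
j=23 s[j]='b': k: 4→0; π[23]=0 (border '')
j=24 s[j]='c': π[24]=0 (border '')
j=25 s[j]='a': π[25]=1 (border 'a')
j=26 s[j]='c': π[26]=2 (border 'ac')
j=27 s[j]='b': k: 2→0; π[27]=0 (border '')
j=28 s[j]='b': π[28]=0 (border '')
j=29 s[j]='b': π[29]=0 (border '')
j=30 s[j]='a': π[30]=1 (border 'a')
j=31 s[j]='a': k: 1→0; π[31]=1 (border 'a')

[0, 0, 0, 0, 0, 0, 0, 0, 0, 0, 0, 1, 0, 0, 0, 0, 0, 0, 1, 1, 2, 3, 4, 0, 0, 1, 2, 0, 0, 0, 1, 1]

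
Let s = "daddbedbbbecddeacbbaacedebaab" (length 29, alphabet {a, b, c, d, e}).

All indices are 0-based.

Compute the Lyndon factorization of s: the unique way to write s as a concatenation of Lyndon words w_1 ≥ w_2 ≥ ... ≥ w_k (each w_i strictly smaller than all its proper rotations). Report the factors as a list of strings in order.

["d", "addbedbbbecdde", "acbb", "aacedeb", "aab"]

emit factor 1: 'd' (i=0, period=1)
emit factor 2: 'addbedbbbecdde' (i=1, period=14)
emit factor 3: 'acbb' (i=15, period=4)
emit factor 4: 'aacedeb' (i=19, period=7)
emit factor 5: 'aab' (i=26, period=3)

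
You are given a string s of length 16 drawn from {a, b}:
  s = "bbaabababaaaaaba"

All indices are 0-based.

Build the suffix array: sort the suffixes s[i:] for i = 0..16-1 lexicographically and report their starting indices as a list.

[15, 9, 10, 11, 12, 2, 13, 7, 5, 3, 14, 8, 1, 6, 4, 0]

rank | idx | suffix
   0 |  15 | a
   1 |   9 | aaaaaba
   2 |  10 | aaaaba
   3 |  11 | aaaba
   4 |  12 | aaba
   5 |   2 | aabababaaaaaba
   6 |  13 | aba
   7 |   7 | abaaaaaba
   8 |   5 | ababaaaaaba
   9 |   3 | abababaaaaaba
  10 |  14 | ba
  11 |   8 | baaaaaba
  12 |   1 | baabababaaaaaba
  13 |   6 | babaaaaaba
  14 |   4 | bababaaaaaba
  15 |   0 | bbaabababaaaaaba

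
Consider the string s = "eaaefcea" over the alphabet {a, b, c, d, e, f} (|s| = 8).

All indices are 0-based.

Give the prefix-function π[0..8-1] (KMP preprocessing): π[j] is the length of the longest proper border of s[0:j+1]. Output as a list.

[0, 0, 0, 1, 0, 0, 1, 2]

π[0] = 0
j=1 s[j]='a': π[1]=0 (border '')
j=2 s[j]='a': π[2]=0 (border '')
j=3 s[j]='e': π[3]=1 (border 'e')
j=4 s[j]='f': k: 1→0; π[4]=0 (border '')
j=5 s[j]='c': π[5]=0 (border '')
j=6 s[j]='e': π[6]=1 (border 'e')
j=7 s[j]='a': π[7]=2 (border 'ea')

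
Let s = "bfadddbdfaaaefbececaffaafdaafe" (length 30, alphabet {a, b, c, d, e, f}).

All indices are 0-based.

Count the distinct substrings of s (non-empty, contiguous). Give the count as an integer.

430

rank | idx | suffix
   0 |   9 | aaaefbececaffaafdaafe
   1 |  10 | aaefbececaffaafdaafe
   2 |  22 | aafdaafe
   3 |  26 | aafe
   4 |   2 | adddbdfaaaefbececaffaafdaafe
   5 |  11 | aefbececaffaafdaafe
   6 |  23 | afdaafe
   7 |  27 | afe
   8 |  19 | affaafdaafe
   9 |   6 | bdfaaaefbececaffaafdaafe
  10 |  14 | bececaffaafdaafe
  11 |   0 | bfadddbdfaaaefbececaffaafdaafe
  12 |  18 | caffaafdaafe
  13 |  16 | cecaffaafdaafe
  14 |  25 | daafe
  15 |   5 | dbdfaaaefbececaffaafdaafe
  16 |   4 | ddbdfaaaefbececaffaafdaafe
  17 |   3 | dddbdfaaaefbececaffaafdaafe
  18 |   7 | dfaaaefbececaffaafdaafe
  19 |  29 | e
  20 |  17 | ecaffaafdaafe
  21 |  15 | ececaffaafdaafe
  22 |  12 | efbececaffaafdaafe
  23 |   8 | faaaefbececaffaafdaafe
  24 |  21 | faafdaafe
  25 |   1 | fadddbdfaaaefbececaffaafdaafe
  26 |  13 | fbececaffaafdaafe
  27 |  24 | fdaafe
  28 |  28 | fe
  29 |  20 | ffaafdaafe

SA = [9, 10, 22, 26, 2, 11, 23, 27, 19, 6, 14, 0, 18, 16, 25, 5, 4, 3, 7, 29, 17, 15, 12, 8, 21, 1, 13, 24, 28, 20]
rank  pair      lcp
   1  s[9:],s[10:]  2  'aa'
   2  s[10:],s[22:]  2  'aa'
   3  s[22:],s[26:]  3  'aaf'
   4  s[26:],s[2:]  1  'a'
   5  s[2:],s[11:]  1  'a'
   6  s[11:],s[23:]  1  'a'
   7  s[23:],s[27:]  2  'af'
   8  s[27:],s[19:]  2  'af'
   9  s[19:],s[6:]  0  ''
  10  s[6:],s[14:]  1  'b'
  11  s[14:],s[0:]  1  'b'
  12  s[0:],s[18:]  0  ''
  13  s[18:],s[16:]  1  'c'
  14  s[16:],s[25:]  0  ''
  15  s[25:],s[5:]  1  'd'
  16  s[5:],s[4:]  1  'd'
  17  s[4:],s[3:]  2  'dd'
  18  s[3:],s[7:]  1  'd'
  19  s[7:],s[29:]  0  ''
  20  s[29:],s[17:]  1  'e'
  21  s[17:],s[15:]  2  'ec'
  22  s[15:],s[12:]  1  'e'
  23  s[12:],s[8:]  0  ''
  24  s[8:],s[21:]  3  'faa'
  25  s[21:],s[1:]  2  'fa'
  26  s[1:],s[13:]  1  'f'
  27  s[13:],s[24:]  1  'f'
  28  s[24:],s[28:]  1  'f'
  29  s[28:],s[20:]  1  'f'

n(n+1)/2 = 30·31/2 = 465
Σ LCP = 0 + 2 + 2 + 3 + 1 + 1 + 1 + 2 + 2 + 0 + 1 + 1 + 0 + 1 + 0 + 1 + 1 + 2 + 1 + 0 + 1 + 2 + 1 + 0 + 3 + 2 + 1 + 1 + 1 + 1 = 35
distinct = 465 − 35 = 430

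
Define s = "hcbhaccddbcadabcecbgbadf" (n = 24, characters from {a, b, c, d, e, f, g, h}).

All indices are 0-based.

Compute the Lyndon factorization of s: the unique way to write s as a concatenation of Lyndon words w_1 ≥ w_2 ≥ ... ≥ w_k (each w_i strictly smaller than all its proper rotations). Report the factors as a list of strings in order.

["h", "c", "bh", "accddbcad", "abcecbgbadf"]

emit factor 1: 'h' (i=0, period=1)
emit factor 2: 'c' (i=1, period=1)
emit factor 3: 'bh' (i=2, period=2)
emit factor 4: 'accddbcad' (i=4, period=9)
emit factor 5: 'abcecbgbadf' (i=13, period=11)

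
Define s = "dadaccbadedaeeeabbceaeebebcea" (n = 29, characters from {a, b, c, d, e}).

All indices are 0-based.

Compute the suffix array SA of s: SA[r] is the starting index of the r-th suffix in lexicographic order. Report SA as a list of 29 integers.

[28, 15, 3, 1, 7, 20, 11, 6, 16, 25, 17, 23, 5, 4, 26, 18, 2, 0, 10, 8, 27, 14, 19, 24, 22, 9, 13, 21, 12]

rank | idx | suffix
   0 |  28 | a
   1 |  15 | abbceaeebebcea
   2 |   3 | accbadedaeeeabbceaeebebcea
   3 |   1 | adaccbadedaeeeabbceaeebebcea
   4 |   7 | adedaeeeabbceaeebebcea
   5 |  20 | aeebebcea
   6 |  11 | aeeeabbceaeebebcea
   7 |   6 | badedaeeeabbceaeebebcea
   8 |  16 | bbceaeebebcea
   9 |  25 | bcea
  10 |  17 | bceaeebebcea
  11 |  23 | bebcea
  12 |   5 | cbadedaeeeabbceaeebebcea
  13 |   4 | ccbadedaeeeabbceaeebebcea
  14 |  26 | cea
  15 |  18 | ceaeebebcea
  16 |   2 | daccbadedaeeeabbceaeebebcea
  17 |   0 | dadaccbadedaeeeabbceaeebebcea
  18 |  10 | daeeeabbceaeebebcea
  19 |   8 | dedaeeeabbceaeebebcea
  20 |  27 | ea
  21 |  14 | eabbceaeebebcea
  22 |  19 | eaeebebcea
  23 |  24 | ebcea
  24 |  22 | ebebcea
  25 |   9 | edaeeeabbceaeebebcea
  26 |  13 | eeabbceaeebebcea
  27 |  21 | eebebcea
  28 |  12 | eeeabbceaeebebcea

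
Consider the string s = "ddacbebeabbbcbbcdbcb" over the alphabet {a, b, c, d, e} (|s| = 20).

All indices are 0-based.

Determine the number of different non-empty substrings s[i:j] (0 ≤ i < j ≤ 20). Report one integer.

sorted suffixes:
  #0 SA[0]=8  'abbbcbbcdbcb'
  #1 SA[1]=2  'acbebeabbbcbbcdbcb'
  #2 SA[2]=19  'b'
  #3 SA[3]=9  'bbbcbbcdbcb'
  #4 SA[4]=10  'bbcbbcdbcb'
  #5 SA[5]=13  'bbcdbcb'
  #6 SA[6]=17  'bcb'
  #7 SA[7]=11  'bcbbcdbcb'
  #8 SA[8]=14  'bcdbcb'
  #9 SA[9]=6  'beabbbcbbcdbcb'
  #10 SA[10]=4  'bebeabbbcbbcdbcb'
  #11 SA[11]=18  'cb'
  #12 SA[12]=12  'cbbcdbcb'
  #13 SA[13]=3  'cbebeabbbcbbcdbcb'
  #14 SA[14]=15  'cdbcb'
  #15 SA[15]=1  'dacbebeabbbcbbcdbcb'
  #16 SA[16]=16  'dbcb'
  #17 SA[17]=0  'ddacbebeabbbcbbcdbcb'
  #18 SA[18]=7  'eabbbcbbcdbcb'
  #19 SA[19]=5  'ebeabbbcbbcdbcb'

SA = [8, 2, 19, 9, 10, 13, 17, 11, 14, 6, 4, 18, 12, 3, 15, 1, 16, 0, 7, 5]
i: (SA[i-1],SA[i]) lcp shared
  1: (8,2) 1 'a'
  2: (2,19) 0 ''
  3: (19,9) 1 'b'
  4: (9,10) 2 'bb'
  5: (10,13) 3 'bbc'
  6: (13,17) 1 'b'
  7: (17,11) 3 'bcb'
  8: (11,14) 2 'bc'
  9: (14,6) 1 'b'
  10: (6,4) 2 'be'
  11: (4,18) 0 ''
  12: (18,12) 2 'cb'
  13: (12,3) 2 'cb'
  14: (3,15) 1 'c'
  15: (15,1) 0 ''
  16: (1,16) 1 'd'
  17: (16,0) 1 'd'
  18: (0,7) 0 ''
  19: (7,5) 1 'e'

n(n+1)/2 = 20·21/2 = 210
Σ LCP = 0 + 1 + 0 + 1 + 2 + 3 + 1 + 3 + 2 + 1 + 2 + 0 + 2 + 2 + 1 + 0 + 1 + 1 + 0 + 1 = 24
distinct = 210 − 24 = 186

186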